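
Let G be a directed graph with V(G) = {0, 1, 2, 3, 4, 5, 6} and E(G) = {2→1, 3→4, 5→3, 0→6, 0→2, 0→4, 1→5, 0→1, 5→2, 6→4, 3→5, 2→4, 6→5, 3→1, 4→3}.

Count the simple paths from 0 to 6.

0→6

1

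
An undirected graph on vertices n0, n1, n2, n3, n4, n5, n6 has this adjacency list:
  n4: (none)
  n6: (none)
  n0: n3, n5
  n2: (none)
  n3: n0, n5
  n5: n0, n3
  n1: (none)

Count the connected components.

From n0: component {n0, n3, n5}.
From n1: component {n1}.
From n2: component {n2}.
From n4: component {n4}.
From n6: component {n6}.
That's 5 components.

5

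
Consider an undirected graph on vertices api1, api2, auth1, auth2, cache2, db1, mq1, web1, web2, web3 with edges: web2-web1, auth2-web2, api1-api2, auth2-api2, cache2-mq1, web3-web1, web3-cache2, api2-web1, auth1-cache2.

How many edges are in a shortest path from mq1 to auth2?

Distance 0: mq1.
Distance 1: cache2.
Distance 2: auth1, web3.
Distance 3: web1.
Distance 4: api2, web2.
Distance 5: api1, auth2 — contains auth2.

5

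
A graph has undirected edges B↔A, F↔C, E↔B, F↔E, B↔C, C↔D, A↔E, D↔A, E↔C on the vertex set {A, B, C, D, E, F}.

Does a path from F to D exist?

Yes

Explore from F.
Distance 1: reach C, E.
Distance 2: reach A, B, D.
Found D.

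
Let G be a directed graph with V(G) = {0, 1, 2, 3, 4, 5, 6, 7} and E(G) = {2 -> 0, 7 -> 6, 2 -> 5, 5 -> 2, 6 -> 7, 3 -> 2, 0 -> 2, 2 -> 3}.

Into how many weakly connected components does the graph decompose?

4

From 0: component {0, 2, 3, 5}.
From 1: component {1}.
From 4: component {4}.
From 6: component {6, 7}.
That's 4 components.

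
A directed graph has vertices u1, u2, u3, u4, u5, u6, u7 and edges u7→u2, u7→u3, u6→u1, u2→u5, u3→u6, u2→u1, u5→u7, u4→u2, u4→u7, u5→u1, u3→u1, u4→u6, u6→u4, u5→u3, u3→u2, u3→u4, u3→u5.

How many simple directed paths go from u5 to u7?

3

u5→u3→u4→u7
u5→u3→u6→u4→u7
u5→u7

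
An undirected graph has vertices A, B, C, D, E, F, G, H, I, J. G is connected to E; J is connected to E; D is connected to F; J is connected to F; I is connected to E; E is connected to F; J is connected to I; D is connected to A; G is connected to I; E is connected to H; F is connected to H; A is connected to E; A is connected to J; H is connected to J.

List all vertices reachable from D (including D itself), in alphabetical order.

Start at D.
Its neighbours: A, F.
Then their neighbours: E, H, J.
Then next layer: G, I.
Nothing further is reachable.

A, D, E, F, G, H, I, J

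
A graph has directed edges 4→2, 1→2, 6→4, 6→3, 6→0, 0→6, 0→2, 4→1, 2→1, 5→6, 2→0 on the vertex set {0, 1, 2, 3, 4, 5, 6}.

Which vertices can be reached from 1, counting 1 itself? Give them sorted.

0, 1, 2, 3, 4, 6

Start at 1.
Its neighbours: 2.
Then their neighbours: 0.
Then next layer: 6.
Then next layer: 3, 4.
Nothing further is reachable.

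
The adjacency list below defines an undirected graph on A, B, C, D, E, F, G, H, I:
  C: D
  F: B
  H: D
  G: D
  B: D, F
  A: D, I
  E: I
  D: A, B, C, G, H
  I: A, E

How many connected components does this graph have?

1

From A: component {A, B, C, D, E, F, G, H, I}.
That's 1 component.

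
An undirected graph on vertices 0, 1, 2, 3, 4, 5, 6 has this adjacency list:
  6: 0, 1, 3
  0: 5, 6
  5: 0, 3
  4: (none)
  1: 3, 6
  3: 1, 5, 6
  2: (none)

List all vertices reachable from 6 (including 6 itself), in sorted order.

Start at 6.
Its neighbours: 0, 1, 3.
Then their neighbours: 5.
Nothing further is reachable.

0, 1, 3, 5, 6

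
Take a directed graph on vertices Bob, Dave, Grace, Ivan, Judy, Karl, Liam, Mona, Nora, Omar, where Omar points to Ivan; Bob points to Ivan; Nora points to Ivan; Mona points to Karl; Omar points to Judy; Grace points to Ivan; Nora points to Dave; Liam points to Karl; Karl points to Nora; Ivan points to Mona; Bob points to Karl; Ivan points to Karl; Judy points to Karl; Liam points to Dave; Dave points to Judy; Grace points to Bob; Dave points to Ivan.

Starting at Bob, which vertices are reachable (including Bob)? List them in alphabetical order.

Start at Bob.
Its neighbours: Ivan, Karl.
Then their neighbours: Mona, Nora.
Then next layer: Dave.
Then next layer: Judy.
Nothing further is reachable.

Bob, Dave, Ivan, Judy, Karl, Mona, Nora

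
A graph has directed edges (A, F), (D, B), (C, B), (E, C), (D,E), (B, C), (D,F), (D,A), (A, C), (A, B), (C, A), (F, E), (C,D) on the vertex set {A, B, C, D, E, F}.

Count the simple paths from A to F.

3

A→B→C→D→F
A→C→D→F
A→F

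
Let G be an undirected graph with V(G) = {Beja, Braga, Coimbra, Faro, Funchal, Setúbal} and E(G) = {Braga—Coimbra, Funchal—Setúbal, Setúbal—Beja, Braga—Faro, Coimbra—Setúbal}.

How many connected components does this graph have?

1

From Beja: component {Beja, Braga, Coimbra, Faro, Funchal, Setúbal}.
That's 1 component.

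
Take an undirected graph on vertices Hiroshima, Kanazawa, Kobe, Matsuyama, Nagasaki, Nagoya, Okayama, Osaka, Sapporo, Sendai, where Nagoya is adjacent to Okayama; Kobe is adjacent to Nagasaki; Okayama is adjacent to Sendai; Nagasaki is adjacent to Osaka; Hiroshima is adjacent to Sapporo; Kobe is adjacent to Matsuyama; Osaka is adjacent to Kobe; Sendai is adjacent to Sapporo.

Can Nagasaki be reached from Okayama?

Explore from Okayama.
Distance 1: reach Nagoya, Sendai.
Distance 2: reach Sapporo.
Distance 3: reach Hiroshima.
The search is exhausted without reaching Nagasaki; it lies in a different component.

No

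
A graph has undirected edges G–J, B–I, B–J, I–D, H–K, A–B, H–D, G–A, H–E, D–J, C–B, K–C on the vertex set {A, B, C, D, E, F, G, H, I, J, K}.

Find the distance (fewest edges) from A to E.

Distance 0: A.
Distance 1: B, G.
Distance 2: C, I, J.
Distance 3: D, K.
Distance 4: H.
Distance 5: E — contains E.

5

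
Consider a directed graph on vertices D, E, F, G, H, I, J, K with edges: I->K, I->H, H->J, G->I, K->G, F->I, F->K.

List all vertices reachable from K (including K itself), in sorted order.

Start at K.
Its neighbours: G.
Then their neighbours: I.
Then next layer: H.
Then next layer: J.
Nothing further is reachable.

G, H, I, J, K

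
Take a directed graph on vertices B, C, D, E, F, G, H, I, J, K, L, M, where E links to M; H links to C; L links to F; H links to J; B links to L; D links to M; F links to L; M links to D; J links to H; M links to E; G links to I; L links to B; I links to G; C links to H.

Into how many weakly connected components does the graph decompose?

From B: component {B, F, L}.
From C: component {C, H, J}.
From D: component {D, E, M}.
From G: component {G, I}.
From K: component {K}.
That's 5 components.

5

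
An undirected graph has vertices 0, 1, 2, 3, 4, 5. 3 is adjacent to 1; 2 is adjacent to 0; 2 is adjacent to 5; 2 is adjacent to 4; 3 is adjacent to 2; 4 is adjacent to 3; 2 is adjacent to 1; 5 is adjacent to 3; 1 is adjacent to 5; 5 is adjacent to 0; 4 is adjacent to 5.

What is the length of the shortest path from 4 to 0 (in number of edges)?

2

Distance 0: 4.
Distance 1: 2, 3, 5.
Distance 2: 0, 1 — contains 0.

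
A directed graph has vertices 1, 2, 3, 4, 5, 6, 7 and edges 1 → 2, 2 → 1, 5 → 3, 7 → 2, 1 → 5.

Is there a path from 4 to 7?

No

4 has no outgoing edges, so nothing is reachable from it.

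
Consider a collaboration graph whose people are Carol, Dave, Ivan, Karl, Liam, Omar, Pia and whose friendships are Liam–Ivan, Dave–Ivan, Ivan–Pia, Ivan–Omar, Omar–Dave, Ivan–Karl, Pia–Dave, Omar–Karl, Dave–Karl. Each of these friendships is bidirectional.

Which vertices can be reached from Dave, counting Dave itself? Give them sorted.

Dave, Ivan, Karl, Liam, Omar, Pia

Start at Dave.
Its neighbours: Ivan, Karl, Omar, Pia.
Then their neighbours: Liam.
Nothing further is reachable.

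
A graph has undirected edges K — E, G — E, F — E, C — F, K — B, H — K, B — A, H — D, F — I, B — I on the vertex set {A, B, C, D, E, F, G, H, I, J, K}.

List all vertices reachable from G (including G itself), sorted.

A, B, C, D, E, F, G, H, I, K

Start at G.
Its neighbours: E.
Then their neighbours: F, K.
Then next layer: B, C, H, I.
Then next layer: A, D.
Nothing further is reachable.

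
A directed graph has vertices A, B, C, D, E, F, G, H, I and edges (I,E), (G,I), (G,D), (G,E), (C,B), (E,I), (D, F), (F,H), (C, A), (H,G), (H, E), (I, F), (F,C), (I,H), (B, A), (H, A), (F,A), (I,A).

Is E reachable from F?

Explore from F.
Distance 1: reach A, C, H.
Distance 2: reach B, E, G.
Found E.

Yes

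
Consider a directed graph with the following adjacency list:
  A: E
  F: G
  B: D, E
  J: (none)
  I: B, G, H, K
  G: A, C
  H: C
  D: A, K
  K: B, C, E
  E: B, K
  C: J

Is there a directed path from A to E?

Explore from A.
Distance 1: reach E.
Found E.

Yes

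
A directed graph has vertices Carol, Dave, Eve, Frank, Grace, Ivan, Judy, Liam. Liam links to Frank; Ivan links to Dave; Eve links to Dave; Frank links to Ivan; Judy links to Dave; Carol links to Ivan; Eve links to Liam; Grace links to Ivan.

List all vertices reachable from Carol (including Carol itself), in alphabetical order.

Start at Carol.
Its neighbours: Ivan.
Then their neighbours: Dave.
Nothing further is reachable.

Carol, Dave, Ivan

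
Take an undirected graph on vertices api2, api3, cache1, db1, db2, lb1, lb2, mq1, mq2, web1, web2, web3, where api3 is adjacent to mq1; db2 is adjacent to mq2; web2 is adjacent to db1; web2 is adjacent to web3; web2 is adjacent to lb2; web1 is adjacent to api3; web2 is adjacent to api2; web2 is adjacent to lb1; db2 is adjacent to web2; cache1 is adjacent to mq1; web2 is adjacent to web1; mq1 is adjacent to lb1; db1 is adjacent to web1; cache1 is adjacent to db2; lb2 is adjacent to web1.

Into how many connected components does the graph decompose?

1

From api2: component {api2, api3, cache1, db1, db2, lb1, lb2, mq1, mq2, web1, web2, web3}.
That's 1 component.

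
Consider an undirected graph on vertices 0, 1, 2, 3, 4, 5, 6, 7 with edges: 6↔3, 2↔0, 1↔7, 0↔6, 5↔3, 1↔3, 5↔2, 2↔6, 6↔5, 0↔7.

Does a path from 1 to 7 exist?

Yes

Explore from 1.
Distance 1: reach 3, 7.
Found 7.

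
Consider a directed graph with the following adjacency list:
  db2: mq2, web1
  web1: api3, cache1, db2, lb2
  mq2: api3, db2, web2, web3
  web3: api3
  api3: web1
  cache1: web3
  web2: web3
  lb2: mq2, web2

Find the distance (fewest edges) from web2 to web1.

3

Distance 0: web2.
Distance 1: web3.
Distance 2: api3.
Distance 3: web1 — contains web1.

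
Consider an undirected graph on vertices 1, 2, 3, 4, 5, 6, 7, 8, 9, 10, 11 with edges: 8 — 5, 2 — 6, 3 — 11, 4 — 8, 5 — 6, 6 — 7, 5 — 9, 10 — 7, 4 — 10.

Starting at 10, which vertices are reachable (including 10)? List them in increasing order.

2, 4, 5, 6, 7, 8, 9, 10

Start at 10.
Its neighbours: 4, 7.
Then their neighbours: 6, 8.
Then next layer: 2, 5.
Then next layer: 9.
Nothing further is reachable.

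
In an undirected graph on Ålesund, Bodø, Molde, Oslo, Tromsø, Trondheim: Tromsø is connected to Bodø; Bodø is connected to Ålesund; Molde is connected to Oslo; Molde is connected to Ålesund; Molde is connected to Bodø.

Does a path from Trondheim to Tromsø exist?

Trondheim has no edges, so nothing is reachable from it.

No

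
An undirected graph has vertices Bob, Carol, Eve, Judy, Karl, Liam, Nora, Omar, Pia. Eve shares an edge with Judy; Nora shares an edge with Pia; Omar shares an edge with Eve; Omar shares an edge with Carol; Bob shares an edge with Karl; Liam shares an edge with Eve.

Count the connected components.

3

From Bob: component {Bob, Karl}.
From Carol: component {Carol, Eve, Judy, Liam, Omar}.
From Nora: component {Nora, Pia}.
That's 3 components.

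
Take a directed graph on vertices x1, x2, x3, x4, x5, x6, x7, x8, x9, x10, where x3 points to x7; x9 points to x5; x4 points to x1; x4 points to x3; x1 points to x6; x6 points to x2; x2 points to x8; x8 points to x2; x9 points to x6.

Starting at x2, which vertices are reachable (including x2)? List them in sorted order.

x2, x8

Start at x2.
Its neighbours: x8.
Nothing further is reachable.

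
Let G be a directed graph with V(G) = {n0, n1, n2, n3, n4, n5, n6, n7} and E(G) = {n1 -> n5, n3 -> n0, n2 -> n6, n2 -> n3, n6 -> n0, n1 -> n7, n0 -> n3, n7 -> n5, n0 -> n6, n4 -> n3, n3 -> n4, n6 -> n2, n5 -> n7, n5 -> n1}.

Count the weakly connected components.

2

From n0: component {n0, n2, n3, n4, n6}.
From n1: component {n1, n5, n7}.
That's 2 components.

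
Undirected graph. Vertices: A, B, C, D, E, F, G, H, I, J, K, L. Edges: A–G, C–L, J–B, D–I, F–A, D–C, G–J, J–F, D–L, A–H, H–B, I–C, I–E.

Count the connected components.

3

From A: component {A, B, F, G, H, J}.
From C: component {C, D, E, I, L}.
From K: component {K}.
That's 3 components.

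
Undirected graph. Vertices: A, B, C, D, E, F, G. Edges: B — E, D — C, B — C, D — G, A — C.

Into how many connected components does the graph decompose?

From A: component {A, B, C, D, E, G}.
From F: component {F}.
That's 2 components.

2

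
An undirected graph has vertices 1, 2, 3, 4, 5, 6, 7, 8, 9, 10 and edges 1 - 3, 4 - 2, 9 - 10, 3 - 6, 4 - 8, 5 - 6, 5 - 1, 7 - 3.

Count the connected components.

3

From 1: component {1, 3, 5, 6, 7}.
From 2: component {2, 4, 8}.
From 9: component {9, 10}.
That's 3 components.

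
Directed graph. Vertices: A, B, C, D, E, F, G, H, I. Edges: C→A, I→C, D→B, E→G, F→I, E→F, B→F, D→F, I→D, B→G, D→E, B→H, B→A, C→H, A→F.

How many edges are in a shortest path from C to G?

6

Distance 0: C.
Distance 1: A, H.
Distance 2: F.
Distance 3: I.
Distance 4: D.
Distance 5: B, E.
Distance 6: G — contains G.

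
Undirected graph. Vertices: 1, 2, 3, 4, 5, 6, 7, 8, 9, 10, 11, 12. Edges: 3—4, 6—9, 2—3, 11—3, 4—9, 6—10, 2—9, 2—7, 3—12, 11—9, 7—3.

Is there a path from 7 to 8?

Explore from 7.
Distance 1: reach 2, 3.
Distance 2: reach 4, 9, 11, 12.
Distance 3: reach 6.
Distance 4: reach 10.
The search is exhausted without reaching 8; it lies in a different component.

No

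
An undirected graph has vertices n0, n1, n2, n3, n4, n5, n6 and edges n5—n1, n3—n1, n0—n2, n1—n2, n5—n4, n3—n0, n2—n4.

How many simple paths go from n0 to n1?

3

n0–n2–n1
n0–n2–n4–n5–n1
n0–n3–n1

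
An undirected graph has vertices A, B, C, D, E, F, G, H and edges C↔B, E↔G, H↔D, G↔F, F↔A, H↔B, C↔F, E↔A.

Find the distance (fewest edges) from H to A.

4

Distance 0: H.
Distance 1: B, D.
Distance 2: C.
Distance 3: F.
Distance 4: A, G — contains A.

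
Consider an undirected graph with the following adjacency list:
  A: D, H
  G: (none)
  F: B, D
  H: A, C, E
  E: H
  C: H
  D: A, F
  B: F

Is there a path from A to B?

Explore from A.
Distance 1: reach D, H.
Distance 2: reach C, E, F.
Distance 3: reach B.
Found B.

Yes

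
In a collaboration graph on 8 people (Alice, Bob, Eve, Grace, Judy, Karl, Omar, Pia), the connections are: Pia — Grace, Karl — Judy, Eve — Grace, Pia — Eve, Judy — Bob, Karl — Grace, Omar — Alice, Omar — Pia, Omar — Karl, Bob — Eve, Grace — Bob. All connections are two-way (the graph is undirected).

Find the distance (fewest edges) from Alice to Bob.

4

Distance 0: Alice.
Distance 1: Omar.
Distance 2: Karl, Pia.
Distance 3: Eve, Grace, Judy.
Distance 4: Bob — contains Bob.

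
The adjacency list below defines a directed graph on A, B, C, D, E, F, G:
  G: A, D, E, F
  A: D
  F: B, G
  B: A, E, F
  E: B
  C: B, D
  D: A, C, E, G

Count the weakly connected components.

From A: component {A, B, C, D, E, F, G}.
That's 1 component.

1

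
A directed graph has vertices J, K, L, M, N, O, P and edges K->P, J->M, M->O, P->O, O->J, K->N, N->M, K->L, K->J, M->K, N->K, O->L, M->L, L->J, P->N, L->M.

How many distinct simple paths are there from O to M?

3

O→J→M
O→L→J→M
O→L→M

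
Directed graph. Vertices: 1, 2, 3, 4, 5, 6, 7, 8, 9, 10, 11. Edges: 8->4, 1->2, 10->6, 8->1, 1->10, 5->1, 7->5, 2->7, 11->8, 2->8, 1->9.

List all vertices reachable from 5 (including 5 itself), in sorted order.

1, 2, 4, 5, 6, 7, 8, 9, 10

Start at 5.
Its neighbours: 1.
Then their neighbours: 2, 9, 10.
Then next layer: 6, 7, 8.
Then next layer: 4.
Nothing further is reachable.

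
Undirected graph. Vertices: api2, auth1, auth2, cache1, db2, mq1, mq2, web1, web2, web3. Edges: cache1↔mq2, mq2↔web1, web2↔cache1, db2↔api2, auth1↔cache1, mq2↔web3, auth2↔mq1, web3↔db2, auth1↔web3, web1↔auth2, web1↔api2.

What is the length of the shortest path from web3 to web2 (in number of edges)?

Distance 0: web3.
Distance 1: auth1, db2, mq2.
Distance 2: api2, cache1, web1.
Distance 3: auth2, web2 — contains web2.

3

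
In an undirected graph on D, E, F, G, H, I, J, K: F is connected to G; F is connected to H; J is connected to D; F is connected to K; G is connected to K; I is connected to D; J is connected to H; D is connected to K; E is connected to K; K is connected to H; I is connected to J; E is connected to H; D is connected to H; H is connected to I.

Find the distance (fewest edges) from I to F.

2

Distance 0: I.
Distance 1: D, H, J.
Distance 2: E, F, K — contains F.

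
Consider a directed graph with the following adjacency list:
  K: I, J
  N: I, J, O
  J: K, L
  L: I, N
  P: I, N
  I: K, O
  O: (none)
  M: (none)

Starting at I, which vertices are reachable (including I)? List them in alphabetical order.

Start at I.
Its neighbours: K, O.
Then their neighbours: J.
Then next layer: L.
Then next layer: N.
Nothing further is reachable.

I, J, K, L, N, O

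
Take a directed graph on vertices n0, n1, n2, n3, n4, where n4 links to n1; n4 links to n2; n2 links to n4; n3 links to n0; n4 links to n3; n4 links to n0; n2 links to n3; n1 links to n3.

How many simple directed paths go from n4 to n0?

4

n4→n0
n4→n1→n3→n0
n4→n2→n3→n0
n4→n3→n0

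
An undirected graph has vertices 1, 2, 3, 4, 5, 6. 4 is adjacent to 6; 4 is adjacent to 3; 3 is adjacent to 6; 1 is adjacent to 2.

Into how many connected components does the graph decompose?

From 1: component {1, 2}.
From 3: component {3, 4, 6}.
From 5: component {5}.
That's 3 components.

3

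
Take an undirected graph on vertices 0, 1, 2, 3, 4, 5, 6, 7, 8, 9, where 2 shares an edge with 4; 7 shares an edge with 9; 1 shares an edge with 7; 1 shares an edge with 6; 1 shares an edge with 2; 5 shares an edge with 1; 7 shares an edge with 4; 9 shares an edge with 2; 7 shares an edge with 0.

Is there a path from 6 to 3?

No

Explore from 6.
Distance 1: reach 1.
Distance 2: reach 2, 5, 7.
Distance 3: reach 0, 4, 9.
The search is exhausted without reaching 3; it lies in a different component.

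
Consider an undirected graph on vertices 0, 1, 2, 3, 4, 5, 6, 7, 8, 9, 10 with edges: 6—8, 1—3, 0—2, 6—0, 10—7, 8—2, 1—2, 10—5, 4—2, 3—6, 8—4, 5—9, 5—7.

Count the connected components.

2

From 0: component {0, 1, 2, 3, 4, 6, 8}.
From 5: component {5, 7, 9, 10}.
That's 2 components.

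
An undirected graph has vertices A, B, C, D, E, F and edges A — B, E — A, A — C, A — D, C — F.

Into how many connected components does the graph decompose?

From A: component {A, B, C, D, E, F}.
That's 1 component.

1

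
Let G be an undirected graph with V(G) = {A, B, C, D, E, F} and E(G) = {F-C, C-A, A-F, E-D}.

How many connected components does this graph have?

From A: component {A, C, F}.
From B: component {B}.
From D: component {D, E}.
That's 3 components.

3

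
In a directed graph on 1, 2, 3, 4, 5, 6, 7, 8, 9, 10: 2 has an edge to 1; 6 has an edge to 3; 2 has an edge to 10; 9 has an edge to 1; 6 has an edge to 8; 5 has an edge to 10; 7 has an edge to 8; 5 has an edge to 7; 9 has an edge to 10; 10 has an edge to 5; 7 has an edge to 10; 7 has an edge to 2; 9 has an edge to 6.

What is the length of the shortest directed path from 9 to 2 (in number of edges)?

4

Distance 0: 9.
Distance 1: 1, 6, 10.
Distance 2: 3, 5, 8.
Distance 3: 7.
Distance 4: 2 — contains 2.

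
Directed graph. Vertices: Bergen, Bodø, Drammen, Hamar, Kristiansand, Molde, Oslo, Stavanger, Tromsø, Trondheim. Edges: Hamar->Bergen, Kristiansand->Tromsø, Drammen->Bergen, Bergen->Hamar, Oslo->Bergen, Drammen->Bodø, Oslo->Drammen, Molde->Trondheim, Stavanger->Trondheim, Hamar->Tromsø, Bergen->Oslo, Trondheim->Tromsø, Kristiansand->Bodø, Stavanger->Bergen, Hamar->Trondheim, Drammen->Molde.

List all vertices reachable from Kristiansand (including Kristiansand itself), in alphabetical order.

Bodø, Kristiansand, Tromsø

Start at Kristiansand.
Its neighbours: Bodø, Tromsø.
Nothing further is reachable.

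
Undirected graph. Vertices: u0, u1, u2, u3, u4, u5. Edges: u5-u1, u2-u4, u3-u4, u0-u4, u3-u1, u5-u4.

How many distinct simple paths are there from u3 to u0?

2

u3–u1–u5–u4–u0
u3–u4–u0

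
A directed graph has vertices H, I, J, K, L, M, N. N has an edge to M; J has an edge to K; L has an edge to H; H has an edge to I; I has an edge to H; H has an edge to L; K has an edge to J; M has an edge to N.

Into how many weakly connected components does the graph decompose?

From H: component {H, I, L}.
From J: component {J, K}.
From M: component {M, N}.
That's 3 components.

3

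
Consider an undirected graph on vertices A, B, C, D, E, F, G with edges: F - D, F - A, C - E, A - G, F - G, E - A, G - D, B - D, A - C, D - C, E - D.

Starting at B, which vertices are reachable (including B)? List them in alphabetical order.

A, B, C, D, E, F, G

Start at B.
Its neighbours: D.
Then their neighbours: C, E, F, G.
Then next layer: A.
Every vertex is now reached.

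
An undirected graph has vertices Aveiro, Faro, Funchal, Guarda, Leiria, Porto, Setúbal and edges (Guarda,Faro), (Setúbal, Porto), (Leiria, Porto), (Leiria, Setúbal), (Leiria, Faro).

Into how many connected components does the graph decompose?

From Aveiro: component {Aveiro}.
From Faro: component {Faro, Guarda, Leiria, Porto, Setúbal}.
From Funchal: component {Funchal}.
That's 3 components.

3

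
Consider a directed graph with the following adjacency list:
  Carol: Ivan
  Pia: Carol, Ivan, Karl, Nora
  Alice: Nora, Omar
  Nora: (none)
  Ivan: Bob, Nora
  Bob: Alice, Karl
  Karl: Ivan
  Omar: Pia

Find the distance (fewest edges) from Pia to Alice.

Distance 0: Pia.
Distance 1: Carol, Ivan, Karl, Nora.
Distance 2: Bob.
Distance 3: Alice — contains Alice.

3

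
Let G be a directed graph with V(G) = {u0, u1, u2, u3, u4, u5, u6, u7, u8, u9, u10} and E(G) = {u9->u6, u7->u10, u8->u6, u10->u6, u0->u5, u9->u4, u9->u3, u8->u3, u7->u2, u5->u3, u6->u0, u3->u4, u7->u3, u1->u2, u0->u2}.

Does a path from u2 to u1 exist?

No

u2 has no outgoing edges, so nothing is reachable from it.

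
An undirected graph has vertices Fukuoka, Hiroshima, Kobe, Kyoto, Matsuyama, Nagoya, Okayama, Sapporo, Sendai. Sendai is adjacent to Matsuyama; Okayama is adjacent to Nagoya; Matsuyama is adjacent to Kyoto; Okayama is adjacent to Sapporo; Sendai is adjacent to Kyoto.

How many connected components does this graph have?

From Fukuoka: component {Fukuoka}.
From Hiroshima: component {Hiroshima}.
From Kobe: component {Kobe}.
From Kyoto: component {Kyoto, Matsuyama, Sendai}.
From Nagoya: component {Nagoya, Okayama, Sapporo}.
That's 5 components.

5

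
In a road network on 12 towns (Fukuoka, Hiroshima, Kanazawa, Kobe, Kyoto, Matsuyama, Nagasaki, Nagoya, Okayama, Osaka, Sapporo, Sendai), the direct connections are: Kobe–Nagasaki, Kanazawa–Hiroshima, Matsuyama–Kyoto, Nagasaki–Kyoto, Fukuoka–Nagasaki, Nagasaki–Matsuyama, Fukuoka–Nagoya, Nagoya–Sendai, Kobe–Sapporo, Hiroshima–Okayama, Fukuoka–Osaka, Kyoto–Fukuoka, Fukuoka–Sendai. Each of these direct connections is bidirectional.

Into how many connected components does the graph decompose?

2

From Fukuoka: component {Fukuoka, Kobe, Kyoto, Matsuyama, Nagasaki, Nagoya, Osaka, Sapporo, Sendai}.
From Hiroshima: component {Hiroshima, Kanazawa, Okayama}.
That's 2 components.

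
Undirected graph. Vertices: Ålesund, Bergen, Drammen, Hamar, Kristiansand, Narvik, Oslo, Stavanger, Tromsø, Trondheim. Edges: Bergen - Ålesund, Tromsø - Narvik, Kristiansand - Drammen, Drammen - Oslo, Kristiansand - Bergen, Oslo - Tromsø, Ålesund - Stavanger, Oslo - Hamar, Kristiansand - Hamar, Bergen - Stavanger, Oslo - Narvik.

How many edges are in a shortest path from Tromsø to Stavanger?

Distance 0: Tromsø.
Distance 1: Narvik, Oslo.
Distance 2: Drammen, Hamar.
Distance 3: Kristiansand.
Distance 4: Bergen.
Distance 5: Ålesund, Stavanger — contains Stavanger.

5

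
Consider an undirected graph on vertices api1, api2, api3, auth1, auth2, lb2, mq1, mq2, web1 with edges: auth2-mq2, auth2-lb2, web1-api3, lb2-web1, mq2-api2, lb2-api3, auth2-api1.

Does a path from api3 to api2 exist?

Yes

Explore from api3.
Distance 1: reach lb2, web1.
Distance 2: reach auth2.
Distance 3: reach api1, mq2.
Distance 4: reach api2.
Found api2.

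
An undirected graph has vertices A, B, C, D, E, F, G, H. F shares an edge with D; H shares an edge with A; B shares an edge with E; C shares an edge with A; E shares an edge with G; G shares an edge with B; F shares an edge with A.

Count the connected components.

From A: component {A, C, D, F, H}.
From B: component {B, E, G}.
That's 2 components.

2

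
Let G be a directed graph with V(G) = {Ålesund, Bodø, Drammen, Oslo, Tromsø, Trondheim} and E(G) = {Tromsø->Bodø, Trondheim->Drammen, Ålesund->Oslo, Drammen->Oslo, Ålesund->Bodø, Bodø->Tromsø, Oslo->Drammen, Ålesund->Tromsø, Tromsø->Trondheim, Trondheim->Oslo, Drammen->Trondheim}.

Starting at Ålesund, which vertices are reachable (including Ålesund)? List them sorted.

Ålesund, Bodø, Drammen, Oslo, Tromsø, Trondheim

Start at Ålesund.
Its neighbours: Bodø, Oslo, Tromsø.
Then their neighbours: Drammen, Trondheim.
Every vertex is now reached.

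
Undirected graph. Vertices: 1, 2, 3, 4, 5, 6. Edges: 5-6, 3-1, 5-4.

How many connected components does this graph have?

3

From 1: component {1, 3}.
From 2: component {2}.
From 4: component {4, 5, 6}.
That's 3 components.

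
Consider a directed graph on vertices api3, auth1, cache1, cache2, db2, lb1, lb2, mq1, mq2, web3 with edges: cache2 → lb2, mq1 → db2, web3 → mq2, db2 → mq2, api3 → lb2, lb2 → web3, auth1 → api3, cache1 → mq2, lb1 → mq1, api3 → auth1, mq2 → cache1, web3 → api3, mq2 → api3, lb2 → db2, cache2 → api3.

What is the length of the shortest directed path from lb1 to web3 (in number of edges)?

6

Distance 0: lb1.
Distance 1: mq1.
Distance 2: db2.
Distance 3: mq2.
Distance 4: api3, cache1.
Distance 5: auth1, lb2.
Distance 6: web3 — contains web3.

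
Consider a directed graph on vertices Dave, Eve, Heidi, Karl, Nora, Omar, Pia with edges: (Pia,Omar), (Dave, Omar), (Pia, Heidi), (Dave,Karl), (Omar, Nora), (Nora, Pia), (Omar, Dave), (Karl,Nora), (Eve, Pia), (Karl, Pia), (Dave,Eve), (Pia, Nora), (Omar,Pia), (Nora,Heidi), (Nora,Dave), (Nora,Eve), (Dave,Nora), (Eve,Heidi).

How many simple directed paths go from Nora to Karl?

Nora→Dave→Karl
Nora→Eve→Pia→Omar→Dave→Karl
Nora→Pia→Omar→Dave→Karl

3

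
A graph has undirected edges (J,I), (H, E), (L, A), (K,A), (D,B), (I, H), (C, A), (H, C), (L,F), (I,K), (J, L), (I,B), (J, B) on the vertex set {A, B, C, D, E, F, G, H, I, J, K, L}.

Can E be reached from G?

G has no edges, so nothing is reachable from it.

No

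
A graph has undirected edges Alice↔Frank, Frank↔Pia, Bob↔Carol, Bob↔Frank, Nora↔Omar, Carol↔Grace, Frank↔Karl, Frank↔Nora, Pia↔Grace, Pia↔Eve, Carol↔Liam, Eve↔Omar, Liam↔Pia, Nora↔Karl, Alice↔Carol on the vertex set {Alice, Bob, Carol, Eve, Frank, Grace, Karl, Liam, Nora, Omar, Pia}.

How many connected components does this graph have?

From Alice: component {Alice, Bob, Carol, Eve, Frank, Grace, Karl, Liam, Nora, Omar, Pia}.
That's 1 component.

1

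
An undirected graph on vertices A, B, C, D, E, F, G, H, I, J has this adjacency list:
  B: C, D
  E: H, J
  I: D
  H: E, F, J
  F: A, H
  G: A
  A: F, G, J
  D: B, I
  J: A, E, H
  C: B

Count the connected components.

From A: component {A, E, F, G, H, J}.
From B: component {B, C, D, I}.
That's 2 components.

2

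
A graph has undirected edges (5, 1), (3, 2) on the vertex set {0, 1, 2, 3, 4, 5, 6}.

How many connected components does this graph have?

From 0: component {0}.
From 1: component {1, 5}.
From 2: component {2, 3}.
From 4: component {4}.
From 6: component {6}.
That's 5 components.

5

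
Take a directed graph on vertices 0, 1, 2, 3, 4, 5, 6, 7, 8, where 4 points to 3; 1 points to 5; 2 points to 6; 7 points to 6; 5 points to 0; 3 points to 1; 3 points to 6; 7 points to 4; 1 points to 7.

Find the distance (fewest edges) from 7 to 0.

5

Distance 0: 7.
Distance 1: 4, 6.
Distance 2: 3.
Distance 3: 1.
Distance 4: 5.
Distance 5: 0 — contains 0.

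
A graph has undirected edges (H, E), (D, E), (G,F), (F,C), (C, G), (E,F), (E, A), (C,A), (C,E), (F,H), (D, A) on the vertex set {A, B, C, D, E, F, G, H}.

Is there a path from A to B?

No

Explore from A.
Distance 1: reach C, D, E.
Distance 2: reach F, G, H.
The search is exhausted without reaching B; it lies in a different component.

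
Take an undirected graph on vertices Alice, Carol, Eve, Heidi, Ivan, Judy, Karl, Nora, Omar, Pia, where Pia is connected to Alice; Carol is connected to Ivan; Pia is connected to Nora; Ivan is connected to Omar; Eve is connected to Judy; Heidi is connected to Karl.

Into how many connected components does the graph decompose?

From Alice: component {Alice, Nora, Pia}.
From Carol: component {Carol, Ivan, Omar}.
From Eve: component {Eve, Judy}.
From Heidi: component {Heidi, Karl}.
That's 4 components.

4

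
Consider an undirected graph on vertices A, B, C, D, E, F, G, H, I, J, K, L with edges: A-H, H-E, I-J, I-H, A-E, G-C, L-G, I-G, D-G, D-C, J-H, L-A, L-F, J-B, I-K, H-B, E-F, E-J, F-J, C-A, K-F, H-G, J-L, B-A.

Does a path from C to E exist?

Yes

Explore from C.
Distance 1: reach A, D, G.
Distance 2: reach B, E, H, I, L.
Found E.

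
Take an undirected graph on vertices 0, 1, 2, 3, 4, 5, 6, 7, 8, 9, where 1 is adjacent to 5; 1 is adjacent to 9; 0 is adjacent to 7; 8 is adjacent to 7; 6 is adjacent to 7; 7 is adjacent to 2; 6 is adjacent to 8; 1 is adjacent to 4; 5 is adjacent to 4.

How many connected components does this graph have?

From 0: component {0, 2, 6, 7, 8}.
From 1: component {1, 4, 5, 9}.
From 3: component {3}.
That's 3 components.

3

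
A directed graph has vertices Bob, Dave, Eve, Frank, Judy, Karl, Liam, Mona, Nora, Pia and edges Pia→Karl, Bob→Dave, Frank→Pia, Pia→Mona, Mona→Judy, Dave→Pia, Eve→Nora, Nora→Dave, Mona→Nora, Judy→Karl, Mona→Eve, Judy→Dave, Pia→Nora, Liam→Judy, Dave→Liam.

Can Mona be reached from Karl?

Karl has no outgoing edges, so nothing is reachable from it.

No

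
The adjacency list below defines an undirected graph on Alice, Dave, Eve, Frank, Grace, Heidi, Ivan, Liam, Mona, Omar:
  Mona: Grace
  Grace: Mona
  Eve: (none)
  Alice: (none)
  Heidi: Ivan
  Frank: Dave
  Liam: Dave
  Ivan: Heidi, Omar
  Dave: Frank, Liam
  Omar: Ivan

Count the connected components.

5

From Alice: component {Alice}.
From Dave: component {Dave, Frank, Liam}.
From Eve: component {Eve}.
From Grace: component {Grace, Mona}.
From Heidi: component {Heidi, Ivan, Omar}.
That's 5 components.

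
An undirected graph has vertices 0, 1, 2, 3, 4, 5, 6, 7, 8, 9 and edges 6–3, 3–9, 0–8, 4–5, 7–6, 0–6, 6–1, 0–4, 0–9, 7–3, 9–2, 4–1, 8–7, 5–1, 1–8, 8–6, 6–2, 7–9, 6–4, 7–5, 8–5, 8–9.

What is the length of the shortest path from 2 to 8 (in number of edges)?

Distance 0: 2.
Distance 1: 6, 9.
Distance 2: 0, 1, 3, 4, 7, 8 — contains 8.

2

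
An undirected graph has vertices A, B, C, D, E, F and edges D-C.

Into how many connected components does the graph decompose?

5

From A: component {A}.
From B: component {B}.
From C: component {C, D}.
From E: component {E}.
From F: component {F}.
That's 5 components.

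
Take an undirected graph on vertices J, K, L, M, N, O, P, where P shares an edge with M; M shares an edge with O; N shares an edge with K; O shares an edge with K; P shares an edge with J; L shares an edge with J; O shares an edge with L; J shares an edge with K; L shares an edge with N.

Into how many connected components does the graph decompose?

1

From J: component {J, K, L, M, N, O, P}.
That's 1 component.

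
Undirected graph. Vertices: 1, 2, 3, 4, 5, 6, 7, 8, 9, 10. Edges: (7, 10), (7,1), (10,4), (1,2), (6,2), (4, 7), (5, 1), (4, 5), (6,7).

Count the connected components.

From 1: component {1, 2, 4, 5, 6, 7, 10}.
From 3: component {3}.
From 8: component {8}.
From 9: component {9}.
That's 4 components.

4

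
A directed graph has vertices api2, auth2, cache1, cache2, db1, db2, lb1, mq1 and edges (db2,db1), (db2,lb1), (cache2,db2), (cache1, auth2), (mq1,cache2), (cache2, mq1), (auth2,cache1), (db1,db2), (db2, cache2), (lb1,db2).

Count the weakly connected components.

3

From api2: component {api2}.
From auth2: component {auth2, cache1}.
From cache2: component {cache2, db1, db2, lb1, mq1}.
That's 3 components.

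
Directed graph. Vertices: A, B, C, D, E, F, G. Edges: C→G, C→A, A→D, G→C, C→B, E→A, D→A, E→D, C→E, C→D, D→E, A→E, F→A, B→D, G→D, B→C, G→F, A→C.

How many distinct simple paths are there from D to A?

D→A
D→E→A

2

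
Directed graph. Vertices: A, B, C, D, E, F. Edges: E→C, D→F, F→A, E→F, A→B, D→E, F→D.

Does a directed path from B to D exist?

B has no outgoing edges, so nothing is reachable from it.

No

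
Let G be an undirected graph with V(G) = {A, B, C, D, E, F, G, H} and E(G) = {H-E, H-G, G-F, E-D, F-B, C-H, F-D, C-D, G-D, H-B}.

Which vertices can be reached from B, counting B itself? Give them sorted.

Start at B.
Its neighbours: F, H.
Then their neighbours: C, D, E, G.
Nothing further is reachable.

B, C, D, E, F, G, H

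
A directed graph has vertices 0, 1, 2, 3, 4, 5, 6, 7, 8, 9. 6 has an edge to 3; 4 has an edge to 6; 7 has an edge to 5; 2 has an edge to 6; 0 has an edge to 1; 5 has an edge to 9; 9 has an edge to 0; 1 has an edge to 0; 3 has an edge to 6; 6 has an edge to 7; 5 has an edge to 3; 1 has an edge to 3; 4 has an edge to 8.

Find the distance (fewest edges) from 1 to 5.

4

Distance 0: 1.
Distance 1: 0, 3.
Distance 2: 6.
Distance 3: 7.
Distance 4: 5 — contains 5.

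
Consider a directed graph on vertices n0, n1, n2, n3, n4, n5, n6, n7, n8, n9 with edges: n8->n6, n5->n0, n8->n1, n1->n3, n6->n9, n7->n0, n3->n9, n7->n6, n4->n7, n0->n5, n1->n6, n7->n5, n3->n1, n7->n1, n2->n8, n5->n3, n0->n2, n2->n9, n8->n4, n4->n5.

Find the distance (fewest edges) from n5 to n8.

Distance 0: n5.
Distance 1: n0, n3.
Distance 2: n1, n2, n9.
Distance 3: n6, n8 — contains n8.

3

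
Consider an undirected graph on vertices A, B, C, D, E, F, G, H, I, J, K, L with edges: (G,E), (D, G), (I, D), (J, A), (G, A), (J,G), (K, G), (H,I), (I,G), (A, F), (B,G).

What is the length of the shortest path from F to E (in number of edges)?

Distance 0: F.
Distance 1: A.
Distance 2: G, J.
Distance 3: B, D, E, I, K — contains E.

3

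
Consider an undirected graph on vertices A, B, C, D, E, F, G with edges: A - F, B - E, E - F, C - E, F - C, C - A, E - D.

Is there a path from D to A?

Explore from D.
Distance 1: reach E.
Distance 2: reach B, C, F.
Distance 3: reach A.
Found A.

Yes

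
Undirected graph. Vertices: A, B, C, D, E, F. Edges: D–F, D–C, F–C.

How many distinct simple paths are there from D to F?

2

D–C–F
D–F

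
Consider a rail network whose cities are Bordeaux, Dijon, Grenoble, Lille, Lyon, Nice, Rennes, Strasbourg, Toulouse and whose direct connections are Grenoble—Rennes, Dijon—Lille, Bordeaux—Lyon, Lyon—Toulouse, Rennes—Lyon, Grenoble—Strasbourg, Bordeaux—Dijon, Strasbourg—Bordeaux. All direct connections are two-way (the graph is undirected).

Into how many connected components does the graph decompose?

From Bordeaux: component {Bordeaux, Dijon, Grenoble, Lille, Lyon, Rennes, Strasbourg, Toulouse}.
From Nice: component {Nice}.
That's 2 components.

2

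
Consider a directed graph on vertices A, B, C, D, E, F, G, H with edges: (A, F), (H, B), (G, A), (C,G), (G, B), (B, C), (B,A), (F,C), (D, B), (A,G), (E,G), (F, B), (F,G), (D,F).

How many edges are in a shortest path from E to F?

Distance 0: E.
Distance 1: G.
Distance 2: A, B.
Distance 3: C, F — contains F.

3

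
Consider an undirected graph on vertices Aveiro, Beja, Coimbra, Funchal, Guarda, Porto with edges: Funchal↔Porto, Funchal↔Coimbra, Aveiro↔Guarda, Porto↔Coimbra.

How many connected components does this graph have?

From Aveiro: component {Aveiro, Guarda}.
From Beja: component {Beja}.
From Coimbra: component {Coimbra, Funchal, Porto}.
That's 3 components.

3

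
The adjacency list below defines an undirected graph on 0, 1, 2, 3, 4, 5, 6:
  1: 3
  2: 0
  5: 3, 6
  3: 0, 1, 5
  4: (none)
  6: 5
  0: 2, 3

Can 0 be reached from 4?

No

4 has no edges, so nothing is reachable from it.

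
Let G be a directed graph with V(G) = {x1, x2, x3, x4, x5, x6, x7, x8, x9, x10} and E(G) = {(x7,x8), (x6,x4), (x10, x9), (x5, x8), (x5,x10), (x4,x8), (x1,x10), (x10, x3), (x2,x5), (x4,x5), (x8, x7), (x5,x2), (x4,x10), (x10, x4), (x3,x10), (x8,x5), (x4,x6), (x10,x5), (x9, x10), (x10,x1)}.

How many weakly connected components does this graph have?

From x1: component {x1, x2, x3, x4, x5, x6, x7, x8, x9, x10}.
That's 1 component.

1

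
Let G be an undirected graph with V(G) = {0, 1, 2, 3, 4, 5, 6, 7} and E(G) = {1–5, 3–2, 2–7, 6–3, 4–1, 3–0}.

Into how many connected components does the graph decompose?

2

From 0: component {0, 2, 3, 6, 7}.
From 1: component {1, 4, 5}.
That's 2 components.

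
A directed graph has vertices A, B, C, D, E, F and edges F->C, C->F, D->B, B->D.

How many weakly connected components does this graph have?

From A: component {A}.
From B: component {B, D}.
From C: component {C, F}.
From E: component {E}.
That's 4 components.

4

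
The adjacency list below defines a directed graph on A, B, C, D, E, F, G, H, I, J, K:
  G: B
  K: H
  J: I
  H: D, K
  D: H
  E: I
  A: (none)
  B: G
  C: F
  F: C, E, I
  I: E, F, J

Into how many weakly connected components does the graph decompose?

4

From A: component {A}.
From B: component {B, G}.
From C: component {C, E, F, I, J}.
From D: component {D, H, K}.
That's 4 components.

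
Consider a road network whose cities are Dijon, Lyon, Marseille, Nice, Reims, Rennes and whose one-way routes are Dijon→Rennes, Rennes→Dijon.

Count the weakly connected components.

5

From Dijon: component {Dijon, Rennes}.
From Lyon: component {Lyon}.
From Marseille: component {Marseille}.
From Nice: component {Nice}.
From Reims: component {Reims}.
That's 5 components.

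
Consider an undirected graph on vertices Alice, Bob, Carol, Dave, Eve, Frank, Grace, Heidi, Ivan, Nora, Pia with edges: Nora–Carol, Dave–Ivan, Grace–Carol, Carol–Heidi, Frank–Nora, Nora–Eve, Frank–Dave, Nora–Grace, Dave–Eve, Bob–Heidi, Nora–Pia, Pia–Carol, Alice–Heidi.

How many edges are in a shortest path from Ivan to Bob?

6

Distance 0: Ivan.
Distance 1: Dave.
Distance 2: Eve, Frank.
Distance 3: Nora.
Distance 4: Carol, Grace, Pia.
Distance 5: Heidi.
Distance 6: Alice, Bob — contains Bob.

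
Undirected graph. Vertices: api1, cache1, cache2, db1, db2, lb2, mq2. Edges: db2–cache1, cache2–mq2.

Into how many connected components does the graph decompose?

From api1: component {api1}.
From cache1: component {cache1, db2}.
From cache2: component {cache2, mq2}.
From db1: component {db1}.
From lb2: component {lb2}.
That's 5 components.

5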